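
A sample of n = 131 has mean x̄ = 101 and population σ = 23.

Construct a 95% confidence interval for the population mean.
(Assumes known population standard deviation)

Confidence level: 95%, α = 0.05
z_0.025 = 1.960
SE = σ/√n = 23/√131 = 2.0095
Margin of error = 1.960 × 2.0095 = 3.9386
CI: x̄ ± margin = 101 ± 3.9386
CI: (97.0614, 104.9386)

Answer: (97.0614, 104.9386)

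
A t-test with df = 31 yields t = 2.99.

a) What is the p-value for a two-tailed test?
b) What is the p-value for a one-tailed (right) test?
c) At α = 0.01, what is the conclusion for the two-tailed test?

Answer: a) 0.0054, b) 0.0027, c) reject H₀

Derivation:
Using t-distribution with df = 31:
a) Two-tailed: p = 2×P(T > 2.99) = 0.0054
b) One-tailed: p = P(T > 2.99) = 0.0027
c) 0.0054 < 0.01, reject H₀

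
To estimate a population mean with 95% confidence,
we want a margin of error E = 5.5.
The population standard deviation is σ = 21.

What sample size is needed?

z_0.025 = 1.960
n = (z×σ/E)² = (1.960×21/5.5)²
n = 56.0048
Round up: n = 57

Answer: n = 57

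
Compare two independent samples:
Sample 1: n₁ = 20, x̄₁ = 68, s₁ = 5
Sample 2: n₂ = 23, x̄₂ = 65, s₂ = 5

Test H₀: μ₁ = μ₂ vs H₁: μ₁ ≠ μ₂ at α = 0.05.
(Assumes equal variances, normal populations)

Pooled variance: s²_p = [19×5² + 22×5²]/(41) = 25.0000
s_p = 5.0000
SE = s_p×√(1/n₁ + 1/n₂) = 5.0000×√(1/20 + 1/23) = 1.5287
t = (x̄₁ - x̄₂)/SE = (68 - 65)/1.5287 = 1.9625
df = 41, t-critical = ±2.020
Decision: fail to reject H₀

Answer: t = 1.9625, fail to reject H₀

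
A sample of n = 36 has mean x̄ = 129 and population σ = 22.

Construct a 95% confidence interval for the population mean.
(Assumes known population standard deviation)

Confidence level: 95%, α = 0.05
z_0.025 = 1.960
SE = σ/√n = 22/√36 = 3.6667
Margin of error = 1.960 × 3.6667 = 7.1867
CI: x̄ ± margin = 129 ± 7.1867
CI: (121.8133, 136.1867)

Answer: (121.8133, 136.1867)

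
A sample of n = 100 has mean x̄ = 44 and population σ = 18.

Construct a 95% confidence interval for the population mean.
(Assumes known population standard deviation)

Answer: (40.4720, 47.5280)

Derivation:
Confidence level: 95%, α = 0.05
z_0.025 = 1.960
SE = σ/√n = 18/√100 = 1.8000
Margin of error = 1.960 × 1.8000 = 3.5280
CI: x̄ ± margin = 44 ± 3.5280
CI: (40.4720, 47.5280)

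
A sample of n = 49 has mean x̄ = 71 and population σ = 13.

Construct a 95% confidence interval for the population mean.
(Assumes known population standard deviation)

Confidence level: 95%, α = 0.05
z_0.025 = 1.960
SE = σ/√n = 13/√49 = 1.8571
Margin of error = 1.960 × 1.8571 = 3.6399
CI: x̄ ± margin = 71 ± 3.6399
CI: (67.3601, 74.6399)

Answer: (67.3601, 74.6399)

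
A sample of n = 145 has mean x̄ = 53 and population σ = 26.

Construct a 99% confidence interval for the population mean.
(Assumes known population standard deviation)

Confidence level: 99%, α = 0.01
z_0.005 = 2.576
SE = σ/√n = 26/√145 = 2.1592
Margin of error = 2.576 × 2.1592 = 5.5621
CI: x̄ ± margin = 53 ± 5.5621
CI: (47.4379, 58.5621)

Answer: (47.4379, 58.5621)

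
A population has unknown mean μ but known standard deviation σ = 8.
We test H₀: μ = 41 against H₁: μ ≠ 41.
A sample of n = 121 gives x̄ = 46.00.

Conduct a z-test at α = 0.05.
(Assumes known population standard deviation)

Standard error: SE = σ/√n = 8/√121 = 0.7273
z-statistic: z = (x̄ - μ₀)/SE = (46.00 - 41)/0.7273 = 6.8747
Critical value: ±1.960
p-value < 0.0001
Decision: reject H₀

Answer: z = 6.8747, reject H₀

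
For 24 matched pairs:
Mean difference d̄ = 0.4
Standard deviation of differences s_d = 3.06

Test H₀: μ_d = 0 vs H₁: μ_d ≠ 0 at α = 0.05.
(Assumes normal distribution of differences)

Answer: t = 0.6404, fail to reject H₀

Derivation:
df = n - 1 = 23
SE = s_d/√n = 3.06/√24 = 0.6246
t = d̄/SE = 0.4/0.6246 = 0.6404
Critical value: t_{0.025,23} = ±2.069
p-value ≈ 0.5282
Decision: fail to reject H₀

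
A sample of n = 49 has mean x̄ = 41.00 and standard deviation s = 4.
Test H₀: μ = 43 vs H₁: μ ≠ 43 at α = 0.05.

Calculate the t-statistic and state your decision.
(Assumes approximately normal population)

df = n - 1 = 48
SE = s/√n = 4/√49 = 0.5714
t = (x̄ - μ₀)/SE = (41.00 - 43)/0.5714 = -3.5002
Critical value: t_{0.025,48} = ±2.011
p-value ≈ 0.0010
Decision: reject H₀

Answer: t = -3.5002, reject H₀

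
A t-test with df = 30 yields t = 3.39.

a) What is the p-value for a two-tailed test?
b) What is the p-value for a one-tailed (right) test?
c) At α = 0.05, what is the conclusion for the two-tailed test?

Using t-distribution with df = 30:
a) Two-tailed: p = 2×P(T > 3.39) = 0.0020
b) One-tailed: p = P(T > 3.39) = 0.0010
c) 0.0020 < 0.05, reject H₀

Answer: a) 0.0020, b) 0.0010, c) reject H₀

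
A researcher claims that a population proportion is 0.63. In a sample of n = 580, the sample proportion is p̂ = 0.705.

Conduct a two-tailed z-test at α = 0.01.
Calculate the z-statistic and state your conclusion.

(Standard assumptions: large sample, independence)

H₀: p = 0.63, H₁: p ≠ 0.63
Standard error: SE = √(p₀(1-p₀)/n) = √(0.63×0.37/580) = 0.020047
z-statistic: z = (p̂ - p₀)/SE = (0.705 - 0.63)/0.020047 = 3.7412
Critical value: z_0.005 = ±2.576
p-value = 0.0002
Decision: reject H₀ at α = 0.01

Answer: z = 3.7412, reject H₀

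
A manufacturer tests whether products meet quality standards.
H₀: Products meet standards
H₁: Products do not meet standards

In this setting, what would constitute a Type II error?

Answer: Accepting products as meeting standards when they don't

Derivation:
Type I error: rejecting H₀ when it is actually true (false positive).
Type II error: failing to reject H₀ when H₁ is actually true (false negative).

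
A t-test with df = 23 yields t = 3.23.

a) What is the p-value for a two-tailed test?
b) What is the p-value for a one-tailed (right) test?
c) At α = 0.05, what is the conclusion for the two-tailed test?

Using t-distribution with df = 23:
a) Two-tailed: p = 2×P(T > 3.23) = 0.0037
b) One-tailed: p = P(T > 3.23) = 0.0019
c) 0.0037 < 0.05, reject H₀

Answer: a) 0.0037, b) 0.0019, c) reject H₀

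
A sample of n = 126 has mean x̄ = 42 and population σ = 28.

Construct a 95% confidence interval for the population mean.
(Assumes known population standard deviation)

Answer: (37.1110, 46.8890)

Derivation:
Confidence level: 95%, α = 0.05
z_0.025 = 1.960
SE = σ/√n = 28/√126 = 2.4944
Margin of error = 1.960 × 2.4944 = 4.8890
CI: x̄ ± margin = 42 ± 4.8890
CI: (37.1110, 46.8890)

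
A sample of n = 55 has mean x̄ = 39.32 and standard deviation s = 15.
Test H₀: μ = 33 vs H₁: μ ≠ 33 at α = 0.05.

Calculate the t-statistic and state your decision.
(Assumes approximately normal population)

df = n - 1 = 54
SE = s/√n = 15/√55 = 2.0226
t = (x̄ - μ₀)/SE = (39.32 - 33)/2.0226 = 3.1247
Critical value: t_{0.025,54} = ±2.005
p-value ≈ 0.0029
Decision: reject H₀

Answer: t = 3.1247, reject H₀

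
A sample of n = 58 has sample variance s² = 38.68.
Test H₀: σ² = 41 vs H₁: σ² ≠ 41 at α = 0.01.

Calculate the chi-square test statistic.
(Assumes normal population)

Answer: χ² = 53.7746, fail to reject H₀

Derivation:
df = n - 1 = 57
χ² = (n-1)s²/σ₀² = 57×38.68/41 = 53.7746
Critical values: χ²_{0.995,57} = 33.248, χ²_{0.005,57} = 88.236
Rejection region: χ² < 33.248 or χ² > 88.236
Decision: fail to reject H₀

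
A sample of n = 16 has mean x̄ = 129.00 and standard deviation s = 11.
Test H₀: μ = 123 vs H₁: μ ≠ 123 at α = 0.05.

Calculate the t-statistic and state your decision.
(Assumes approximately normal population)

df = n - 1 = 15
SE = s/√n = 11/√16 = 2.7500
t = (x̄ - μ₀)/SE = (129.00 - 123)/2.7500 = 2.1818
Critical value: t_{0.025,15} = ±2.131
p-value ≈ 0.0454
Decision: reject H₀

Answer: t = 2.1818, reject H₀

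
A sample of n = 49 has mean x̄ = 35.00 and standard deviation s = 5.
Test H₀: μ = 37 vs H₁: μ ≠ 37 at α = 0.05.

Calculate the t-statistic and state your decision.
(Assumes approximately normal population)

df = n - 1 = 48
SE = s/√n = 5/√49 = 0.7143
t = (x̄ - μ₀)/SE = (35.00 - 37)/0.7143 = -2.7999
Critical value: t_{0.025,48} = ±2.011
p-value ≈ 0.0073
Decision: reject H₀

Answer: t = -2.7999, reject H₀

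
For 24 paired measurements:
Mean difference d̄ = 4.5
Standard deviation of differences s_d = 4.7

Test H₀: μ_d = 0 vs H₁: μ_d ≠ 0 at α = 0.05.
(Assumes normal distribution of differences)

df = n - 1 = 23
SE = s_d/√n = 4.7/√24 = 0.9594
t = d̄/SE = 4.5/0.9594 = 4.6904
Critical value: t_{0.025,23} = ±2.069
p-value ≈ 0.0001
Decision: reject H₀

Answer: t = 4.6904, reject H₀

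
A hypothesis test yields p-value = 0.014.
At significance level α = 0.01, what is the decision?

Compare p-value to α:
0.014 ≥ 0.01
Decision: fail to reject H₀

Answer: fail to reject H₀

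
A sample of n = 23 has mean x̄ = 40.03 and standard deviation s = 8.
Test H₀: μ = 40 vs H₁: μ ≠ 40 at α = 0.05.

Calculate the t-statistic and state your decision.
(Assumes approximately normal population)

Answer: t = 0.0180, fail to reject H₀

Derivation:
df = n - 1 = 22
SE = s/√n = 8/√23 = 1.6681
t = (x̄ - μ₀)/SE = (40.03 - 40)/1.6681 = 0.0180
Critical value: t_{0.025,22} = ±2.074
p-value ≈ 0.9858
Decision: fail to reject H₀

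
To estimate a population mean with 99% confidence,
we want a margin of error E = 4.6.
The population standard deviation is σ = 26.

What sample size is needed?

z_0.005 = 2.576
n = (z×σ/E)² = (2.576×26/4.6)²
n = 211.9936
Round up: n = 212

Answer: n = 212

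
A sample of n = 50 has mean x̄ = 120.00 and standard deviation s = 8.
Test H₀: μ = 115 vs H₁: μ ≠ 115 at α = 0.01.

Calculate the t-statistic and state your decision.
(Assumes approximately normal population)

df = n - 1 = 49
SE = s/√n = 8/√50 = 1.1314
t = (x̄ - μ₀)/SE = (120.00 - 115)/1.1314 = 4.4193
Critical value: t_{0.005,49} = ±2.680
p-value ≈ 0.0001
Decision: reject H₀

Answer: t = 4.4193, reject H₀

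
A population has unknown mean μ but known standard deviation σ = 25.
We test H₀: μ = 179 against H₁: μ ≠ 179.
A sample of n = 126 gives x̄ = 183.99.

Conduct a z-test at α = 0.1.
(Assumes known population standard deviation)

Standard error: SE = σ/√n = 25/√126 = 2.2272
z-statistic: z = (x̄ - μ₀)/SE = (183.99 - 179)/2.2272 = 2.2405
Critical value: ±1.645
p-value = 0.0251
Decision: reject H₀

Answer: z = 2.2405, reject H₀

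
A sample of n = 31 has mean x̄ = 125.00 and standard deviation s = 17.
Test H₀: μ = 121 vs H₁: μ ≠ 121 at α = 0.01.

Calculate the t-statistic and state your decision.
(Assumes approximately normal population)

df = n - 1 = 30
SE = s/√n = 17/√31 = 3.0533
t = (x̄ - μ₀)/SE = (125.00 - 121)/3.0533 = 1.3101
Critical value: t_{0.005,30} = ±2.750
p-value ≈ 0.2001
Decision: fail to reject H₀

Answer: t = 1.3101, fail to reject H₀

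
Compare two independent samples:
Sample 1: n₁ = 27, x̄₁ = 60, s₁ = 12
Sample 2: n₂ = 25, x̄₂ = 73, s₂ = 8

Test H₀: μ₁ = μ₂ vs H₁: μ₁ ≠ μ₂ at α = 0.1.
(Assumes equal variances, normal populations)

Pooled variance: s²_p = [26×12² + 24×8²]/(50) = 105.6000
s_p = 10.2762
SE = s_p×√(1/n₁ + 1/n₂) = 10.2762×√(1/27 + 1/25) = 2.8522
t = (x̄₁ - x̄₂)/SE = (60 - 73)/2.8522 = -4.5579
df = 50, t-critical = ±1.676
Decision: reject H₀

Answer: t = -4.5579, reject H₀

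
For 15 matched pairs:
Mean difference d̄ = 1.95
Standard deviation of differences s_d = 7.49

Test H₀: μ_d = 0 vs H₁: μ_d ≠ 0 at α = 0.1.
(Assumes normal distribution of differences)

df = n - 1 = 14
SE = s_d/√n = 7.49/√15 = 1.9339
t = d̄/SE = 1.95/1.9339 = 1.0083
Critical value: t_{0.05,14} = ±1.761
p-value ≈ 0.3304
Decision: fail to reject H₀

Answer: t = 1.0083, fail to reject H₀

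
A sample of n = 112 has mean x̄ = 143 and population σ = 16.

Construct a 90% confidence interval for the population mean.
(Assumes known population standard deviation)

Answer: (140.5129, 145.4871)

Derivation:
Confidence level: 90%, α = 0.1
z_0.05 = 1.645
SE = σ/√n = 16/√112 = 1.5119
Margin of error = 1.645 × 1.5119 = 2.4871
CI: x̄ ± margin = 143 ± 2.4871
CI: (140.5129, 145.4871)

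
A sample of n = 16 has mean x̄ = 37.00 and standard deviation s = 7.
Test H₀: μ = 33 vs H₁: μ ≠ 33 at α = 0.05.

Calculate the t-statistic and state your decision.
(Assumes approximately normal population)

Answer: t = 2.2857, reject H₀

Derivation:
df = n - 1 = 15
SE = s/√n = 7/√16 = 1.7500
t = (x̄ - μ₀)/SE = (37.00 - 33)/1.7500 = 2.2857
Critical value: t_{0.025,15} = ±2.131
p-value ≈ 0.0372
Decision: reject H₀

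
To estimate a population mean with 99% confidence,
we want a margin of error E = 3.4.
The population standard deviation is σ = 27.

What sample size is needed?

Answer: n = 419

Derivation:
z_0.005 = 2.576
n = (z×σ/E)² = (2.576×27/3.4)²
n = 418.4672
Round up: n = 419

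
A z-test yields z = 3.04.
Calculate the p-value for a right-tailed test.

For z = 3.04:
p = P(Z > 3.04) = 1 - Φ(3.04) = 0.0012

Answer: p-value ≈ 0.0012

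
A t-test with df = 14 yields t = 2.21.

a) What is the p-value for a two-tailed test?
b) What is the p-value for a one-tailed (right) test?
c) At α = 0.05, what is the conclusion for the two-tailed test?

Answer: a) 0.0443, b) 0.0221, c) reject H₀

Derivation:
Using t-distribution with df = 14:
a) Two-tailed: p = 2×P(T > 2.21) = 0.0443
b) One-tailed: p = P(T > 2.21) = 0.0221
c) 0.0443 < 0.05, reject H₀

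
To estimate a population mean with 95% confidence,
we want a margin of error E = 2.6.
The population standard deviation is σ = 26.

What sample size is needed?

z_0.025 = 1.960
n = (z×σ/E)² = (1.960×26/2.6)²
n = 384.1600
Round up: n = 385

Answer: n = 385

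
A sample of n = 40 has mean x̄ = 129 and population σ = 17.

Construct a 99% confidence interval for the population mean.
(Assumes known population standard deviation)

Confidence level: 99%, α = 0.01
z_0.005 = 2.576
SE = σ/√n = 17/√40 = 2.6879
Margin of error = 2.576 × 2.6879 = 6.9240
CI: x̄ ± margin = 129 ± 6.9240
CI: (122.0760, 135.9240)

Answer: (122.0760, 135.9240)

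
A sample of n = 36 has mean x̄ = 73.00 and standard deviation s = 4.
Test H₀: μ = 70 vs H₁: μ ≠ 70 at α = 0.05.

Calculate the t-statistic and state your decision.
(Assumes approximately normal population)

df = n - 1 = 35
SE = s/√n = 4/√36 = 0.6667
t = (x̄ - μ₀)/SE = (73.00 - 70)/0.6667 = 4.4998
Critical value: t_{0.025,35} = ±2.030
p-value ≈ 0.0001
Decision: reject H₀

Answer: t = 4.4998, reject H₀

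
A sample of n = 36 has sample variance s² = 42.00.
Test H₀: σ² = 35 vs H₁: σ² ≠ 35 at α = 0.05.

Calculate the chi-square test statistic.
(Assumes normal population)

df = n - 1 = 35
χ² = (n-1)s²/σ₀² = 35×42.00/35 = 42.0000
Critical values: χ²_{0.975,35} = 20.569, χ²_{0.025,35} = 53.203
Rejection region: χ² < 20.569 or χ² > 53.203
Decision: fail to reject H₀

Answer: χ² = 42.0000, fail to reject H₀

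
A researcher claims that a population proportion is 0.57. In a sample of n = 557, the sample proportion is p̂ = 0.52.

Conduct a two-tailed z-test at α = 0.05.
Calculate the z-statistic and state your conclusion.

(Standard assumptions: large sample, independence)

H₀: p = 0.57, H₁: p ≠ 0.57
Standard error: SE = √(p₀(1-p₀)/n) = √(0.57×0.43/557) = 0.020977
z-statistic: z = (p̂ - p₀)/SE = (0.52 - 0.57)/0.020977 = -2.3836
Critical value: z_0.025 = ±1.960
p-value = 0.0171
Decision: reject H₀ at α = 0.05

Answer: z = -2.3836, reject H₀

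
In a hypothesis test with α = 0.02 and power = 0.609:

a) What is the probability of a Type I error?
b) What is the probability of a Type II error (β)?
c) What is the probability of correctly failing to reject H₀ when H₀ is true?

Answer: a) 0.02, b) 0.391, c) 0.98

Derivation:
a) Type I error probability = α = 0.02
b) Power = P(reject H₀ | H₁ true) = 1 - β = 0.609, so Type II error probability = β = 1 - Power = 0.391
c) P(fail to reject H₀ | H₀ true) = 1 - α = 0.98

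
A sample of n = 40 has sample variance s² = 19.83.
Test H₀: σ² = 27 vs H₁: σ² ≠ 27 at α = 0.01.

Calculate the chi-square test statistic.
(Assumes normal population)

df = n - 1 = 39
χ² = (n-1)s²/σ₀² = 39×19.83/27 = 28.6433
Critical values: χ²_{0.995,39} = 19.996, χ²_{0.005,39} = 65.476
Rejection region: χ² < 19.996 or χ² > 65.476
Decision: fail to reject H₀

Answer: χ² = 28.6433, fail to reject H₀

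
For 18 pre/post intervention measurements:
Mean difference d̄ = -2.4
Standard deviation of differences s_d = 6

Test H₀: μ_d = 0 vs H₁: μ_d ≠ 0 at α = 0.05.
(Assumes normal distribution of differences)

df = n - 1 = 17
SE = s_d/√n = 6/√18 = 1.4142
t = d̄/SE = -2.4/1.4142 = -1.6971
Critical value: t_{0.025,17} = ±2.110
p-value ≈ 0.1079
Decision: fail to reject H₀

Answer: t = -1.6971, fail to reject H₀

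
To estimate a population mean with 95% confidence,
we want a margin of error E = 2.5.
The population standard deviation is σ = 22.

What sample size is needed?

Answer: n = 298

Derivation:
z_0.025 = 1.960
n = (z×σ/E)² = (1.960×22/2.5)²
n = 297.4935
Round up: n = 298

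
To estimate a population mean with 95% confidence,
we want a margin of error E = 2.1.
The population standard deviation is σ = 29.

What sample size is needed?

Answer: n = 733

Derivation:
z_0.025 = 1.960
n = (z×σ/E)² = (1.960×29/2.1)²
n = 732.6044
Round up: n = 733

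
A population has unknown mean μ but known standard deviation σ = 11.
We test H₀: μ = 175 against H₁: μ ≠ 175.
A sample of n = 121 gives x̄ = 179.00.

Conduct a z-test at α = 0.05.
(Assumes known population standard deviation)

Answer: z = 4.0000, reject H₀

Derivation:
Standard error: SE = σ/√n = 11/√121 = 1.0000
z-statistic: z = (x̄ - μ₀)/SE = (179.00 - 175)/1.0000 = 4.0000
Critical value: ±1.960
p-value = 0.0001
Decision: reject H₀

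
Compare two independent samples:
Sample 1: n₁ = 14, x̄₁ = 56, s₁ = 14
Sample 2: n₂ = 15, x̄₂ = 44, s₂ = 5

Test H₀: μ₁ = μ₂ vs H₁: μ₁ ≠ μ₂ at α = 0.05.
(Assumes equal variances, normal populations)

Pooled variance: s²_p = [13×14² + 14×5²]/(27) = 107.3333
s_p = 10.3602
SE = s_p×√(1/n₁ + 1/n₂) = 10.3602×√(1/14 + 1/15) = 3.8500
t = (x̄₁ - x̄₂)/SE = (56 - 44)/3.8500 = 3.1169
df = 27, t-critical = ±2.052
Decision: reject H₀

Answer: t = 3.1169, reject H₀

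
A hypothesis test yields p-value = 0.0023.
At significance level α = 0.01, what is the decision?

Answer: reject H₀

Derivation:
Compare p-value to α:
0.0023 < 0.01
Decision: reject H₀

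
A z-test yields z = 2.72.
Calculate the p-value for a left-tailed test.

For z = 2.72:
p = P(Z < 2.72) = Φ(2.72) = 0.9967

Answer: p-value ≈ 0.9967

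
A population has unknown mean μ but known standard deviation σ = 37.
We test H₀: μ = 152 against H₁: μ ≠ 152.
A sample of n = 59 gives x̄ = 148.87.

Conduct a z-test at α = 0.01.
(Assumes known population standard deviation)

Answer: z = -0.6498, fail to reject H₀

Derivation:
Standard error: SE = σ/√n = 37/√59 = 4.8170
z-statistic: z = (x̄ - μ₀)/SE = (148.87 - 152)/4.8170 = -0.6498
Critical value: ±2.576
p-value = 0.5158
Decision: fail to reject H₀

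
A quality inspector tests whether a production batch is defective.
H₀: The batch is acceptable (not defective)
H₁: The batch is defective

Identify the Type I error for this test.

A Type I error (probability α) occurs when we reject a true H₀.
A Type II error (probability β) occurs when we fail to reject a false H₀.

Answer: Rejecting an acceptable batch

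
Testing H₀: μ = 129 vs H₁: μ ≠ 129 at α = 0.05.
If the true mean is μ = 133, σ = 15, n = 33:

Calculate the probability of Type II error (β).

Answer: β ≈ 0.6655

Derivation:
SE = σ/√n = 15/√33 = 2.6112
Critical values: μ₀ ± z_0.025×SE = 129 ± 1.960×2.6112
Acceptance region: (123.8820, 134.1180)
Under H₁ (μ = 133): z_high = (134.1180 - 133)/2.6112 = 0.4282, z_low = (123.8820 - 133)/2.6112 = -3.4919
β = P(not reject | H₁) = Φ(0.4282) - Φ(-3.4919) ≈ 0.6655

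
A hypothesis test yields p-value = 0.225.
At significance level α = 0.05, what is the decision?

Answer: fail to reject H₀

Derivation:
Compare p-value to α:
0.225 ≥ 0.05
Decision: fail to reject H₀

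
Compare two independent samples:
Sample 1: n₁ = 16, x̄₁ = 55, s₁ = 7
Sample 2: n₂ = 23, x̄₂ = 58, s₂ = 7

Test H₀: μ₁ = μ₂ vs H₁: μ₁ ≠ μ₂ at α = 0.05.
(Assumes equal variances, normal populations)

Answer: t = -1.3165, fail to reject H₀

Derivation:
Pooled variance: s²_p = [15×7² + 22×7²]/(37) = 49.0000
s_p = 7.0000
SE = s_p×√(1/n₁ + 1/n₂) = 7.0000×√(1/16 + 1/23) = 2.2788
t = (x̄₁ - x̄₂)/SE = (55 - 58)/2.2788 = -1.3165
df = 37, t-critical = ±2.026
Decision: fail to reject H₀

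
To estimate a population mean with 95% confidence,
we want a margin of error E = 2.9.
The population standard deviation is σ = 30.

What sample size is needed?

z_0.025 = 1.960
n = (z×σ/E)² = (1.960×30/2.9)²
n = 411.1106
Round up: n = 412

Answer: n = 412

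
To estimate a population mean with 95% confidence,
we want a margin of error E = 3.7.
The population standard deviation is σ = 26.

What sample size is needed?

Answer: n = 190

Derivation:
z_0.025 = 1.960
n = (z×σ/E)² = (1.960×26/3.7)²
n = 189.6948
Round up: n = 190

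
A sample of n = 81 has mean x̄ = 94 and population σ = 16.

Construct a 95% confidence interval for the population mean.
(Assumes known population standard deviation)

Confidence level: 95%, α = 0.05
z_0.025 = 1.960
SE = σ/√n = 16/√81 = 1.7778
Margin of error = 1.960 × 1.7778 = 3.4845
CI: x̄ ± margin = 94 ± 3.4845
CI: (90.5155, 97.4845)

Answer: (90.5155, 97.4845)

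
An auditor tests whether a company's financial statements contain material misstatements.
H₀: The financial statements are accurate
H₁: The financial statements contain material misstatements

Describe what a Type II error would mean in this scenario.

Type I error: rejecting H₀ when it is actually true (false positive).
Type II error: failing to reject H₀ when H₁ is actually true (false negative).

Answer: Failing to detect material misstatements that are actually present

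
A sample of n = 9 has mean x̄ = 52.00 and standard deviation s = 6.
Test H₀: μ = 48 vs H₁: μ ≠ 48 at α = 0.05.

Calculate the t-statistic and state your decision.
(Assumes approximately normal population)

df = n - 1 = 8
SE = s/√n = 6/√9 = 2.0000
t = (x̄ - μ₀)/SE = (52.00 - 48)/2.0000 = 2.0000
Critical value: t_{0.025,8} = ±2.306
p-value ≈ 0.0805
Decision: fail to reject H₀

Answer: t = 2.0000, fail to reject H₀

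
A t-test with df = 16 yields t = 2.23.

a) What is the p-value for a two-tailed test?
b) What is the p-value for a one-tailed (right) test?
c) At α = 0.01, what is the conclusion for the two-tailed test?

Using t-distribution with df = 16:
a) Two-tailed: p = 2×P(T > 2.23) = 0.0404
b) One-tailed: p = P(T > 2.23) = 0.0202
c) 0.0404 ≥ 0.01, fail to reject H₀

Answer: a) 0.0404, b) 0.0202, c) fail to reject H₀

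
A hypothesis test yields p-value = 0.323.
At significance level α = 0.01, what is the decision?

Answer: fail to reject H₀

Derivation:
Compare p-value to α:
0.323 ≥ 0.01
Decision: fail to reject H₀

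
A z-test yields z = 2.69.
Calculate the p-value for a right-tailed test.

For z = 2.69:
p = P(Z > 2.69) = 1 - Φ(2.69) = 0.0036

Answer: p-value ≈ 0.0036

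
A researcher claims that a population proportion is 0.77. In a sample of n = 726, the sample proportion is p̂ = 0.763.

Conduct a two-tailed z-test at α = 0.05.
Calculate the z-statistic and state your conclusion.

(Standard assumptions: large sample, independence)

H₀: p = 0.77, H₁: p ≠ 0.77
Standard error: SE = √(p₀(1-p₀)/n) = √(0.77×0.23/726) = 0.015619
z-statistic: z = (p̂ - p₀)/SE = (0.763 - 0.77)/0.015619 = -0.4482
Critical value: z_0.025 = ±1.960
p-value = 0.6540
Decision: fail to reject H₀ at α = 0.05

Answer: z = -0.4482, fail to reject H₀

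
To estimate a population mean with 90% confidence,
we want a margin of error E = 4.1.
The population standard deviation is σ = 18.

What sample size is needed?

z_0.05 = 1.645
n = (z×σ/E)² = (1.645×18/4.1)²
n = 52.1566
Round up: n = 53

Answer: n = 53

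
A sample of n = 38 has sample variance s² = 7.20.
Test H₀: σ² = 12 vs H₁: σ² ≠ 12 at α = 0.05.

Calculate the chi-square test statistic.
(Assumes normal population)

Answer: χ² = 22.2000, fail to reject H₀

Derivation:
df = n - 1 = 37
χ² = (n-1)s²/σ₀² = 37×7.20/12 = 22.2000
Critical values: χ²_{0.975,37} = 22.106, χ²_{0.025,37} = 55.668
Rejection region: χ² < 22.106 or χ² > 55.668
Decision: fail to reject H₀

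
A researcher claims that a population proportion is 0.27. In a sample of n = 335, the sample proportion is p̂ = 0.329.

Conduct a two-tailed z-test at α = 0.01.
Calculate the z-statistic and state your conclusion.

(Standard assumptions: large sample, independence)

Answer: z = 2.4324, fail to reject H₀

Derivation:
H₀: p = 0.27, H₁: p ≠ 0.27
Standard error: SE = √(p₀(1-p₀)/n) = √(0.27×0.73/335) = 0.024256
z-statistic: z = (p̂ - p₀)/SE = (0.329 - 0.27)/0.024256 = 2.4324
Critical value: z_0.005 = ±2.576
p-value = 0.0150
Decision: fail to reject H₀ at α = 0.01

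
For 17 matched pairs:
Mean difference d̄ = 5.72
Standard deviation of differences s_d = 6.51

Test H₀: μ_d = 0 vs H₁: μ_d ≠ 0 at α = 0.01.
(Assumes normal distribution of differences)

Answer: t = 3.6228, reject H₀

Derivation:
df = n - 1 = 16
SE = s_d/√n = 6.51/√17 = 1.5789
t = d̄/SE = 5.72/1.5789 = 3.6228
Critical value: t_{0.005,16} = ±2.921
p-value ≈ 0.0023
Decision: reject H₀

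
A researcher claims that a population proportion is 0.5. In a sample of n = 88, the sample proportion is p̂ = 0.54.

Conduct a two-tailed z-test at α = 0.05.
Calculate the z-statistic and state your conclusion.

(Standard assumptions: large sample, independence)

Answer: z = 0.7505, fail to reject H₀

Derivation:
H₀: p = 0.5, H₁: p ≠ 0.5
Standard error: SE = √(p₀(1-p₀)/n) = √(0.5×0.5/88) = 0.053300
z-statistic: z = (p̂ - p₀)/SE = (0.54 - 0.5)/0.053300 = 0.7505
Critical value: z_0.025 = ±1.960
p-value = 0.4530
Decision: fail to reject H₀ at α = 0.05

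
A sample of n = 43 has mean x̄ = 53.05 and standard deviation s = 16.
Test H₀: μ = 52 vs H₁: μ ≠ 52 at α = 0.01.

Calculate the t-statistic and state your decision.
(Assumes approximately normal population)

df = n - 1 = 42
SE = s/√n = 16/√43 = 2.4400
t = (x̄ - μ₀)/SE = (53.05 - 52)/2.4400 = 0.4303
Critical value: t_{0.005,42} = ±2.698
p-value ≈ 0.6692
Decision: fail to reject H₀

Answer: t = 0.4303, fail to reject H₀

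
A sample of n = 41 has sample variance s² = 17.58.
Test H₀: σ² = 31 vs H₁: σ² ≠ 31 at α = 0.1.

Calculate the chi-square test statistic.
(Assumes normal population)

Answer: χ² = 22.6839, reject H₀

Derivation:
df = n - 1 = 40
χ² = (n-1)s²/σ₀² = 40×17.58/31 = 22.6839
Critical values: χ²_{0.95,40} = 26.509, χ²_{0.05,40} = 55.758
Rejection region: χ² < 26.509 or χ² > 55.758
Decision: reject H₀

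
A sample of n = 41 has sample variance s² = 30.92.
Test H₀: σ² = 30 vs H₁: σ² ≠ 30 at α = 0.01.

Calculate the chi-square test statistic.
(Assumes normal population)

Answer: χ² = 41.2267, fail to reject H₀

Derivation:
df = n - 1 = 40
χ² = (n-1)s²/σ₀² = 40×30.92/30 = 41.2267
Critical values: χ²_{0.995,40} = 20.707, χ²_{0.005,40} = 66.766
Rejection region: χ² < 20.707 or χ² > 66.766
Decision: fail to reject H₀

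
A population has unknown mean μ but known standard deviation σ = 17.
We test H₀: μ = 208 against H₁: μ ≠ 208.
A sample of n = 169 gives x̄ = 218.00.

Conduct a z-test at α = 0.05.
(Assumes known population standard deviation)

Answer: z = 7.6470, reject H₀

Derivation:
Standard error: SE = σ/√n = 17/√169 = 1.3077
z-statistic: z = (x̄ - μ₀)/SE = (218.00 - 208)/1.3077 = 7.6470
Critical value: ±1.960
p-value < 0.0001
Decision: reject H₀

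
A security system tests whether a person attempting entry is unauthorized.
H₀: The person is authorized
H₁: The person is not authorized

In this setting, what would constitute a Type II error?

Type I error: rejecting H₀ when it is actually true (false positive).
Type II error: failing to reject H₀ when H₁ is actually true (false negative).

Answer: Granting entry to an unauthorized person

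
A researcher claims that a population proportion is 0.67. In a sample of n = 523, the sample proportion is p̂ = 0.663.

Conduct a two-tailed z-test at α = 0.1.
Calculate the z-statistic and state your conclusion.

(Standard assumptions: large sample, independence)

H₀: p = 0.67, H₁: p ≠ 0.67
Standard error: SE = √(p₀(1-p₀)/n) = √(0.67×0.33/523) = 0.020561
z-statistic: z = (p̂ - p₀)/SE = (0.663 - 0.67)/0.020561 = -0.3405
Critical value: z_0.05 = ±1.645
p-value = 0.7335
Decision: fail to reject H₀ at α = 0.1

Answer: z = -0.3405, fail to reject H₀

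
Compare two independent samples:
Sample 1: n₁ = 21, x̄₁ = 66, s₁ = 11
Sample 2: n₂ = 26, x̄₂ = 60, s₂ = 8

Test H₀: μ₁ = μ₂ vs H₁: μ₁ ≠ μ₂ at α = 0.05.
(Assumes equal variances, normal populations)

Answer: t = 2.1636, reject H₀

Derivation:
Pooled variance: s²_p = [20×11² + 25×8²]/(45) = 89.3333
s_p = 9.4516
SE = s_p×√(1/n₁ + 1/n₂) = 9.4516×√(1/21 + 1/26) = 2.7731
t = (x̄₁ - x̄₂)/SE = (66 - 60)/2.7731 = 2.1636
df = 45, t-critical = ±2.014
Decision: reject H₀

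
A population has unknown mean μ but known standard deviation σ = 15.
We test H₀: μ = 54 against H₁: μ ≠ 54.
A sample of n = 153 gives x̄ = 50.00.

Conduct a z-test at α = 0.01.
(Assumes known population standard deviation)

Standard error: SE = σ/√n = 15/√153 = 1.2127
z-statistic: z = (x̄ - μ₀)/SE = (50.00 - 54)/1.2127 = -3.2984
Critical value: ±2.576
p-value = 0.0010
Decision: reject H₀

Answer: z = -3.2984, reject H₀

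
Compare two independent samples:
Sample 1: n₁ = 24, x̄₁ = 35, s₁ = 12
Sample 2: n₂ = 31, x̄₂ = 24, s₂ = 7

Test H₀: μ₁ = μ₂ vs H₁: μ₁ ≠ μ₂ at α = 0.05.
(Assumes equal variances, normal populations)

Pooled variance: s²_p = [23×12² + 30×7²]/(53) = 90.2264
s_p = 9.4988
SE = s_p×√(1/n₁ + 1/n₂) = 9.4988×√(1/24 + 1/31) = 2.5826
t = (x̄₁ - x̄₂)/SE = (35 - 24)/2.5826 = 4.2593
df = 53, t-critical = ±2.006
Decision: reject H₀

Answer: t = 4.2593, reject H₀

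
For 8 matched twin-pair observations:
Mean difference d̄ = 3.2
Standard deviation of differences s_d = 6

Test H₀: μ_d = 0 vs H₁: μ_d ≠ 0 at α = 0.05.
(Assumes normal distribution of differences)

Answer: t = 1.5085, fail to reject H₀

Derivation:
df = n - 1 = 7
SE = s_d/√n = 6/√8 = 2.1213
t = d̄/SE = 3.2/2.1213 = 1.5085
Critical value: t_{0.025,7} = ±2.365
p-value ≈ 0.1752
Decision: fail to reject H₀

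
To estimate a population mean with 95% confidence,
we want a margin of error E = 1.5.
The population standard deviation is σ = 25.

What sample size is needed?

z_0.025 = 1.960
n = (z×σ/E)² = (1.960×25/1.5)²
n = 1067.1111
Round up: n = 1068

Answer: n = 1068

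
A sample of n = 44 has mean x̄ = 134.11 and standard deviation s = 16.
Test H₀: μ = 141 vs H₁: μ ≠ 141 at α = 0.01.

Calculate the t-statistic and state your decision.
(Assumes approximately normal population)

Answer: t = -2.8564, reject H₀

Derivation:
df = n - 1 = 43
SE = s/√n = 16/√44 = 2.4121
t = (x̄ - μ₀)/SE = (134.11 - 141)/2.4121 = -2.8564
Critical value: t_{0.005,43} = ±2.695
p-value ≈ 0.0066
Decision: reject H₀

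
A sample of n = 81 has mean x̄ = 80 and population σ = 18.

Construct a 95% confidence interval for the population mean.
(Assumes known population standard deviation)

Answer: (76.0800, 83.9200)

Derivation:
Confidence level: 95%, α = 0.05
z_0.025 = 1.960
SE = σ/√n = 18/√81 = 2.0000
Margin of error = 1.960 × 2.0000 = 3.9200
CI: x̄ ± margin = 80 ± 3.9200
CI: (76.0800, 83.9200)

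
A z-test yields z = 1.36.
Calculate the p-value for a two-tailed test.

Answer: p-value ≈ 0.1738

Derivation:
For z = 1.36:
p = 2×P(Z > |1.36|) = 2×(1 - Φ(1.36)) = 0.1738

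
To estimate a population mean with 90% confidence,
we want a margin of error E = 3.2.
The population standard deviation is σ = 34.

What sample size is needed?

z_0.05 = 1.645
n = (z×σ/E)² = (1.645×34/3.2)²
n = 305.4849
Round up: n = 306

Answer: n = 306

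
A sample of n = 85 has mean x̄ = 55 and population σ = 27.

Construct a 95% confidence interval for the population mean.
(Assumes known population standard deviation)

Confidence level: 95%, α = 0.05
z_0.025 = 1.960
SE = σ/√n = 27/√85 = 2.9286
Margin of error = 1.960 × 2.9286 = 5.7401
CI: x̄ ± margin = 55 ± 5.7401
CI: (49.2599, 60.7401)

Answer: (49.2599, 60.7401)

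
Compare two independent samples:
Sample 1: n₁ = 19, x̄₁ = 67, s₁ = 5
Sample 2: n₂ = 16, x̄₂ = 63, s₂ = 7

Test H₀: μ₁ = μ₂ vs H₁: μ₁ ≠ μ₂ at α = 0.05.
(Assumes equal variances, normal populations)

Answer: t = 1.9672, fail to reject H₀

Derivation:
Pooled variance: s²_p = [18×5² + 15×7²]/(33) = 35.9091
s_p = 5.9924
SE = s_p×√(1/n₁ + 1/n₂) = 5.9924×√(1/19 + 1/16) = 2.0333
t = (x̄₁ - x̄₂)/SE = (67 - 63)/2.0333 = 1.9672
df = 33, t-critical = ±2.035
Decision: fail to reject H₀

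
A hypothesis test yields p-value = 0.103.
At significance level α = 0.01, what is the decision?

Answer: fail to reject H₀

Derivation:
Compare p-value to α:
0.103 ≥ 0.01
Decision: fail to reject H₀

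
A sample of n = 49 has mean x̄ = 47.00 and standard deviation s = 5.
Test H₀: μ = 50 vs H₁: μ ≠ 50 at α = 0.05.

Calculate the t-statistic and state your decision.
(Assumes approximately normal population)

df = n - 1 = 48
SE = s/√n = 5/√49 = 0.7143
t = (x̄ - μ₀)/SE = (47.00 - 50)/0.7143 = -4.1999
Critical value: t_{0.025,48} = ±2.011
p-value ≈ 0.0001
Decision: reject H₀

Answer: t = -4.1999, reject H₀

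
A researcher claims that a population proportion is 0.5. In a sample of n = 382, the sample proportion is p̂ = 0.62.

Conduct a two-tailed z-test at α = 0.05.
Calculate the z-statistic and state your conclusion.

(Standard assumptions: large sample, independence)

H₀: p = 0.5, H₁: p ≠ 0.5
Standard error: SE = √(p₀(1-p₀)/n) = √(0.5×0.5/382) = 0.025582
z-statistic: z = (p̂ - p₀)/SE = (0.62 - 0.5)/0.025582 = 4.6908
Critical value: z_0.025 = ±1.960
p-value < 0.0001
Decision: reject H₀ at α = 0.05

Answer: z = 4.6908, reject H₀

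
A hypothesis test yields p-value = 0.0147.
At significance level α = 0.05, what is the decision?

Answer: reject H₀

Derivation:
Compare p-value to α:
0.0147 < 0.05
Decision: reject H₀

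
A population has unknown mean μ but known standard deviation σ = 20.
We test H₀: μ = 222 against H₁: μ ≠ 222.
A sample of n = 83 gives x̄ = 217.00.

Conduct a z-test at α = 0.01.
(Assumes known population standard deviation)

Answer: z = -2.2776, fail to reject H₀

Derivation:
Standard error: SE = σ/√n = 20/√83 = 2.1953
z-statistic: z = (x̄ - μ₀)/SE = (217.00 - 222)/2.1953 = -2.2776
Critical value: ±2.576
p-value = 0.0228
Decision: fail to reject H₀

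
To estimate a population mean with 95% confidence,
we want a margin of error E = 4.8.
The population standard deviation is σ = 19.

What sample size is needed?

Answer: n = 61

Derivation:
z_0.025 = 1.960
n = (z×σ/E)² = (1.960×19/4.8)²
n = 60.1917
Round up: n = 61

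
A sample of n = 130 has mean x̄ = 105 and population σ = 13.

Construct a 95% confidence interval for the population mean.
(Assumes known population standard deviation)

Answer: (102.7652, 107.2348)

Derivation:
Confidence level: 95%, α = 0.05
z_0.025 = 1.960
SE = σ/√n = 13/√130 = 1.1402
Margin of error = 1.960 × 1.1402 = 2.2348
CI: x̄ ± margin = 105 ± 2.2348
CI: (102.7652, 107.2348)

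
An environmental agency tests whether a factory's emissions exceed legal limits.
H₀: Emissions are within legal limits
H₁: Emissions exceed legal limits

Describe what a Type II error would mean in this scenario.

Answer: Failing to cite a factory whose emissions actually exceed the limit

Derivation:
Type I error (α): Rejecting H₀ when H₀ is true
Type II error (β): Failing to reject H₀ when H₁ is true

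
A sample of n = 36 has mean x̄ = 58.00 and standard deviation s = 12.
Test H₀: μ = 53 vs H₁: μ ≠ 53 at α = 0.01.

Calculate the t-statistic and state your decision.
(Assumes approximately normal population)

df = n - 1 = 35
SE = s/√n = 12/√36 = 2.0000
t = (x̄ - μ₀)/SE = (58.00 - 53)/2.0000 = 2.5000
Critical value: t_{0.005,35} = ±2.724
p-value ≈ 0.0173
Decision: fail to reject H₀

Answer: t = 2.5000, fail to reject H₀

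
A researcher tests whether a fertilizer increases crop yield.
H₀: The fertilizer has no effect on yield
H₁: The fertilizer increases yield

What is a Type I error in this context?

Answer: Concluding the fertilizer works when it doesn't

Derivation:
Type I error: rejecting H₀ when it is actually true (false positive).
Type II error: failing to reject H₀ when H₁ is actually true (false negative).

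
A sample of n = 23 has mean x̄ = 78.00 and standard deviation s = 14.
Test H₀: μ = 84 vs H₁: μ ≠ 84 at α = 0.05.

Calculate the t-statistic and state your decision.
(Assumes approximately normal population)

df = n - 1 = 22
SE = s/√n = 14/√23 = 2.9192
t = (x̄ - μ₀)/SE = (78.00 - 84)/2.9192 = -2.0554
Critical value: t_{0.025,22} = ±2.074
p-value ≈ 0.0519
Decision: fail to reject H₀

Answer: t = -2.0554, fail to reject H₀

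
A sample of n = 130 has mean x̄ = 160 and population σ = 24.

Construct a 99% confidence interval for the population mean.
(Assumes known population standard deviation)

Confidence level: 99%, α = 0.01
z_0.005 = 2.576
SE = σ/√n = 24/√130 = 2.1049
Margin of error = 2.576 × 2.1049 = 5.4222
CI: x̄ ± margin = 160 ± 5.4222
CI: (154.5778, 165.4222)

Answer: (154.5778, 165.4222)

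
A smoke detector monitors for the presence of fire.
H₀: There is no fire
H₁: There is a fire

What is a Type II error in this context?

Answer: The alarm fails to sound when there actually is a fire

Derivation:
Type I error: rejecting H₀ when it is actually true (false positive).
Type II error: failing to reject H₀ when H₁ is actually true (false negative).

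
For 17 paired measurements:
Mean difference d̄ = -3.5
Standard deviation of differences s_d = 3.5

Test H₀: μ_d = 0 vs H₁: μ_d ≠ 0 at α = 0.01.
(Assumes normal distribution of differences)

df = n - 1 = 16
SE = s_d/√n = 3.5/√17 = 0.8489
t = d̄/SE = -3.5/0.8489 = -4.1230
Critical value: t_{0.005,16} = ±2.921
p-value ≈ 0.0008
Decision: reject H₀

Answer: t = -4.1230, reject H₀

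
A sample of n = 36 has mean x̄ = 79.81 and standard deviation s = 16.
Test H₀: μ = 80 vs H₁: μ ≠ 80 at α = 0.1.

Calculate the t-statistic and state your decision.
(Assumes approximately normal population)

Answer: t = -0.0712, fail to reject H₀

Derivation:
df = n - 1 = 35
SE = s/√n = 16/√36 = 2.6667
t = (x̄ - μ₀)/SE = (79.81 - 80)/2.6667 = -0.0712
Critical value: t_{0.05,35} = ±1.690
p-value ≈ 0.9436
Decision: fail to reject H₀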